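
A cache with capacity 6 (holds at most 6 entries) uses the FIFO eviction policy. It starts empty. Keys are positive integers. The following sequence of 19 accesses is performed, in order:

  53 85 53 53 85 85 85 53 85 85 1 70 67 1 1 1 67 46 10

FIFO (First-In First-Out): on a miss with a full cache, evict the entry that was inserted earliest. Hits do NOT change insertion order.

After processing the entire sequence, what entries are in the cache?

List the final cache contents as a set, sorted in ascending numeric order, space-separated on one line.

FIFO simulation (capacity=6):
  1. access 53: MISS. Cache (old->new): [53]
  2. access 85: MISS. Cache (old->new): [53 85]
  3. access 53: HIT. Cache (old->new): [53 85]
  4. access 53: HIT. Cache (old->new): [53 85]
  5. access 85: HIT. Cache (old->new): [53 85]
  6. access 85: HIT. Cache (old->new): [53 85]
  7. access 85: HIT. Cache (old->new): [53 85]
  8. access 53: HIT. Cache (old->new): [53 85]
  9. access 85: HIT. Cache (old->new): [53 85]
  10. access 85: HIT. Cache (old->new): [53 85]
  11. access 1: MISS. Cache (old->new): [53 85 1]
  12. access 70: MISS. Cache (old->new): [53 85 1 70]
  13. access 67: MISS. Cache (old->new): [53 85 1 70 67]
  14. access 1: HIT. Cache (old->new): [53 85 1 70 67]
  15. access 1: HIT. Cache (old->new): [53 85 1 70 67]
  16. access 1: HIT. Cache (old->new): [53 85 1 70 67]
  17. access 67: HIT. Cache (old->new): [53 85 1 70 67]
  18. access 46: MISS. Cache (old->new): [53 85 1 70 67 46]
  19. access 10: MISS, evict 53. Cache (old->new): [85 1 70 67 46 10]
Total: 12 hits, 7 misses, 1 evictions

Answer: 1 10 46 67 70 85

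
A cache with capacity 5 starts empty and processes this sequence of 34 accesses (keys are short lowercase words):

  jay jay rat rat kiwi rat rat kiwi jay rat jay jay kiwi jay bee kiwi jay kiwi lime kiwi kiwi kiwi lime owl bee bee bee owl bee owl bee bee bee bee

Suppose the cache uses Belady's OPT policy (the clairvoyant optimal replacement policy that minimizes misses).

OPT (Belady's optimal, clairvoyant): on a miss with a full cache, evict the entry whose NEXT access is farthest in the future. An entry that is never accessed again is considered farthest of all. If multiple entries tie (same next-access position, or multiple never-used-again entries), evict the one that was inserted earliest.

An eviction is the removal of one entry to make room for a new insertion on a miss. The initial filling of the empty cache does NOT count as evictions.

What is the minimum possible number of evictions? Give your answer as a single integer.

Answer: 1

Derivation:
OPT (Belady) simulation (capacity=5):
  1. access jay: MISS. Cache: [jay]
  2. access jay: HIT. Next use of jay: step 9. Cache: [jay]
  3. access rat: MISS. Cache: [jay rat]
  4. access rat: HIT. Next use of rat: step 6. Cache: [jay rat]
  5. access kiwi: MISS. Cache: [jay rat kiwi]
  6. access rat: HIT. Next use of rat: step 7. Cache: [jay rat kiwi]
  7. access rat: HIT. Next use of rat: step 10. Cache: [jay rat kiwi]
  8. access kiwi: HIT. Next use of kiwi: step 13. Cache: [jay rat kiwi]
  9. access jay: HIT. Next use of jay: step 11. Cache: [jay rat kiwi]
  10. access rat: HIT. Next use of rat: never. Cache: [jay rat kiwi]
  11. access jay: HIT. Next use of jay: step 12. Cache: [jay rat kiwi]
  12. access jay: HIT. Next use of jay: step 14. Cache: [jay rat kiwi]
  13. access kiwi: HIT. Next use of kiwi: step 16. Cache: [jay rat kiwi]
  14. access jay: HIT. Next use of jay: step 17. Cache: [jay rat kiwi]
  15. access bee: MISS. Cache: [jay rat kiwi bee]
  16. access kiwi: HIT. Next use of kiwi: step 18. Cache: [jay rat kiwi bee]
  17. access jay: HIT. Next use of jay: never. Cache: [jay rat kiwi bee]
  18. access kiwi: HIT. Next use of kiwi: step 20. Cache: [jay rat kiwi bee]
  19. access lime: MISS. Cache: [jay rat kiwi bee lime]
  20. access kiwi: HIT. Next use of kiwi: step 21. Cache: [jay rat kiwi bee lime]
  21. access kiwi: HIT. Next use of kiwi: step 22. Cache: [jay rat kiwi bee lime]
  22. access kiwi: HIT. Next use of kiwi: never. Cache: [jay rat kiwi bee lime]
  23. access lime: HIT. Next use of lime: never. Cache: [jay rat kiwi bee lime]
  24. access owl: MISS, evict jay (next use: never). Cache: [rat kiwi bee lime owl]
  25. access bee: HIT. Next use of bee: step 26. Cache: [rat kiwi bee lime owl]
  26. access bee: HIT. Next use of bee: step 27. Cache: [rat kiwi bee lime owl]
  27. access bee: HIT. Next use of bee: step 29. Cache: [rat kiwi bee lime owl]
  28. access owl: HIT. Next use of owl: step 30. Cache: [rat kiwi bee lime owl]
  29. access bee: HIT. Next use of bee: step 31. Cache: [rat kiwi bee lime owl]
  30. access owl: HIT. Next use of owl: never. Cache: [rat kiwi bee lime owl]
  31. access bee: HIT. Next use of bee: step 32. Cache: [rat kiwi bee lime owl]
  32. access bee: HIT. Next use of bee: step 33. Cache: [rat kiwi bee lime owl]
  33. access bee: HIT. Next use of bee: step 34. Cache: [rat kiwi bee lime owl]
  34. access bee: HIT. Next use of bee: never. Cache: [rat kiwi bee lime owl]
Total: 28 hits, 6 misses, 1 evictions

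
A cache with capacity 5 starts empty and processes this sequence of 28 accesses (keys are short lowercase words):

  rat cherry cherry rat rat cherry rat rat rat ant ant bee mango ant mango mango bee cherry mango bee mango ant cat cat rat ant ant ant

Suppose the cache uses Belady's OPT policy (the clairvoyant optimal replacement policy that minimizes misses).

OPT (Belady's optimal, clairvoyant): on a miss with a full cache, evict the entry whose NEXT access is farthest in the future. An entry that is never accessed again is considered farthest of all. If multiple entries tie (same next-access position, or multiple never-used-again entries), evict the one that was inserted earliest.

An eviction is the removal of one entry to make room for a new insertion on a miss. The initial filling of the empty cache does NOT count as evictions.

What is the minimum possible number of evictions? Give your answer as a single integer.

OPT (Belady) simulation (capacity=5):
  1. access rat: MISS. Cache: [rat]
  2. access cherry: MISS. Cache: [rat cherry]
  3. access cherry: HIT. Next use of cherry: step 6. Cache: [rat cherry]
  4. access rat: HIT. Next use of rat: step 5. Cache: [rat cherry]
  5. access rat: HIT. Next use of rat: step 7. Cache: [rat cherry]
  6. access cherry: HIT. Next use of cherry: step 18. Cache: [rat cherry]
  7. access rat: HIT. Next use of rat: step 8. Cache: [rat cherry]
  8. access rat: HIT. Next use of rat: step 9. Cache: [rat cherry]
  9. access rat: HIT. Next use of rat: step 25. Cache: [rat cherry]
  10. access ant: MISS. Cache: [rat cherry ant]
  11. access ant: HIT. Next use of ant: step 14. Cache: [rat cherry ant]
  12. access bee: MISS. Cache: [rat cherry ant bee]
  13. access mango: MISS. Cache: [rat cherry ant bee mango]
  14. access ant: HIT. Next use of ant: step 22. Cache: [rat cherry ant bee mango]
  15. access mango: HIT. Next use of mango: step 16. Cache: [rat cherry ant bee mango]
  16. access mango: HIT. Next use of mango: step 19. Cache: [rat cherry ant bee mango]
  17. access bee: HIT. Next use of bee: step 20. Cache: [rat cherry ant bee mango]
  18. access cherry: HIT. Next use of cherry: never. Cache: [rat cherry ant bee mango]
  19. access mango: HIT. Next use of mango: step 21. Cache: [rat cherry ant bee mango]
  20. access bee: HIT. Next use of bee: never. Cache: [rat cherry ant bee mango]
  21. access mango: HIT. Next use of mango: never. Cache: [rat cherry ant bee mango]
  22. access ant: HIT. Next use of ant: step 26. Cache: [rat cherry ant bee mango]
  23. access cat: MISS, evict cherry (next use: never). Cache: [rat ant bee mango cat]
  24. access cat: HIT. Next use of cat: never. Cache: [rat ant bee mango cat]
  25. access rat: HIT. Next use of rat: never. Cache: [rat ant bee mango cat]
  26. access ant: HIT. Next use of ant: step 27. Cache: [rat ant bee mango cat]
  27. access ant: HIT. Next use of ant: step 28. Cache: [rat ant bee mango cat]
  28. access ant: HIT. Next use of ant: never. Cache: [rat ant bee mango cat]
Total: 22 hits, 6 misses, 1 evictions

Answer: 1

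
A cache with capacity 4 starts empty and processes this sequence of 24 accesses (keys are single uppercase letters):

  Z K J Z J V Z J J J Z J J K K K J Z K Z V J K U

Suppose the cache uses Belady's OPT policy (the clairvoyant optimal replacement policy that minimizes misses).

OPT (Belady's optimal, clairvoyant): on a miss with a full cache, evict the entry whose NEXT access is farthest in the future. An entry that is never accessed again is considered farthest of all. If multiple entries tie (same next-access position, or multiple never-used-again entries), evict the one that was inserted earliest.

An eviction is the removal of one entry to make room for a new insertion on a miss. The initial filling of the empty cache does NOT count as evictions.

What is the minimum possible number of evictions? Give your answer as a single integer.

OPT (Belady) simulation (capacity=4):
  1. access Z: MISS. Cache: [Z]
  2. access K: MISS. Cache: [Z K]
  3. access J: MISS. Cache: [Z K J]
  4. access Z: HIT. Next use of Z: step 7. Cache: [Z K J]
  5. access J: HIT. Next use of J: step 8. Cache: [Z K J]
  6. access V: MISS. Cache: [Z K J V]
  7. access Z: HIT. Next use of Z: step 11. Cache: [Z K J V]
  8. access J: HIT. Next use of J: step 9. Cache: [Z K J V]
  9. access J: HIT. Next use of J: step 10. Cache: [Z K J V]
  10. access J: HIT. Next use of J: step 12. Cache: [Z K J V]
  11. access Z: HIT. Next use of Z: step 18. Cache: [Z K J V]
  12. access J: HIT. Next use of J: step 13. Cache: [Z K J V]
  13. access J: HIT. Next use of J: step 17. Cache: [Z K J V]
  14. access K: HIT. Next use of K: step 15. Cache: [Z K J V]
  15. access K: HIT. Next use of K: step 16. Cache: [Z K J V]
  16. access K: HIT. Next use of K: step 19. Cache: [Z K J V]
  17. access J: HIT. Next use of J: step 22. Cache: [Z K J V]
  18. access Z: HIT. Next use of Z: step 20. Cache: [Z K J V]
  19. access K: HIT. Next use of K: step 23. Cache: [Z K J V]
  20. access Z: HIT. Next use of Z: never. Cache: [Z K J V]
  21. access V: HIT. Next use of V: never. Cache: [Z K J V]
  22. access J: HIT. Next use of J: never. Cache: [Z K J V]
  23. access K: HIT. Next use of K: never. Cache: [Z K J V]
  24. access U: MISS, evict Z (next use: never). Cache: [K J V U]
Total: 19 hits, 5 misses, 1 evictions

Answer: 1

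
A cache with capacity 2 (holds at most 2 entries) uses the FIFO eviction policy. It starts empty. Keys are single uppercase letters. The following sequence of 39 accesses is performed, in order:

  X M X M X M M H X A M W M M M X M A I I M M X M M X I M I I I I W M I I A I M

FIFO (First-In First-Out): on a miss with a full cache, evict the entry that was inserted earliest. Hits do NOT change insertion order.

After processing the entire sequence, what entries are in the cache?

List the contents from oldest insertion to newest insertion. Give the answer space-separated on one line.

Answer: A M

Derivation:
FIFO simulation (capacity=2):
  1. access X: MISS. Cache (old->new): [X]
  2. access M: MISS. Cache (old->new): [X M]
  3. access X: HIT. Cache (old->new): [X M]
  4. access M: HIT. Cache (old->new): [X M]
  5. access X: HIT. Cache (old->new): [X M]
  6. access M: HIT. Cache (old->new): [X M]
  7. access M: HIT. Cache (old->new): [X M]
  8. access H: MISS, evict X. Cache (old->new): [M H]
  9. access X: MISS, evict M. Cache (old->new): [H X]
  10. access A: MISS, evict H. Cache (old->new): [X A]
  11. access M: MISS, evict X. Cache (old->new): [A M]
  12. access W: MISS, evict A. Cache (old->new): [M W]
  13. access M: HIT. Cache (old->new): [M W]
  14. access M: HIT. Cache (old->new): [M W]
  15. access M: HIT. Cache (old->new): [M W]
  16. access X: MISS, evict M. Cache (old->new): [W X]
  17. access M: MISS, evict W. Cache (old->new): [X M]
  18. access A: MISS, evict X. Cache (old->new): [M A]
  19. access I: MISS, evict M. Cache (old->new): [A I]
  20. access I: HIT. Cache (old->new): [A I]
  21. access M: MISS, evict A. Cache (old->new): [I M]
  22. access M: HIT. Cache (old->new): [I M]
  23. access X: MISS, evict I. Cache (old->new): [M X]
  24. access M: HIT. Cache (old->new): [M X]
  25. access M: HIT. Cache (old->new): [M X]
  26. access X: HIT. Cache (old->new): [M X]
  27. access I: MISS, evict M. Cache (old->new): [X I]
  28. access M: MISS, evict X. Cache (old->new): [I M]
  29. access I: HIT. Cache (old->new): [I M]
  30. access I: HIT. Cache (old->new): [I M]
  31. access I: HIT. Cache (old->new): [I M]
  32. access I: HIT. Cache (old->new): [I M]
  33. access W: MISS, evict I. Cache (old->new): [M W]
  34. access M: HIT. Cache (old->new): [M W]
  35. access I: MISS, evict M. Cache (old->new): [W I]
  36. access I: HIT. Cache (old->new): [W I]
  37. access A: MISS, evict W. Cache (old->new): [I A]
  38. access I: HIT. Cache (old->new): [I A]
  39. access M: MISS, evict I. Cache (old->new): [A M]
Total: 20 hits, 19 misses, 17 evictions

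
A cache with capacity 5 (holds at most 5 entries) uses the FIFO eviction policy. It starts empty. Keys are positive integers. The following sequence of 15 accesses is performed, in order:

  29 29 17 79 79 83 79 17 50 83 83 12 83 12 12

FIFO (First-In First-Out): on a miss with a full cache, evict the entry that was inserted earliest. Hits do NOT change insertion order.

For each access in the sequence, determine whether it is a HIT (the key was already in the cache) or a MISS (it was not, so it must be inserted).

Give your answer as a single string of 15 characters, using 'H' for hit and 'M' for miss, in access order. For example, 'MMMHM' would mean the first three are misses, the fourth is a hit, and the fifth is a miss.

Answer: MHMMHMHHMHHMHHH

Derivation:
FIFO simulation (capacity=5):
  1. access 29: MISS. Cache (old->new): [29]
  2. access 29: HIT. Cache (old->new): [29]
  3. access 17: MISS. Cache (old->new): [29 17]
  4. access 79: MISS. Cache (old->new): [29 17 79]
  5. access 79: HIT. Cache (old->new): [29 17 79]
  6. access 83: MISS. Cache (old->new): [29 17 79 83]
  7. access 79: HIT. Cache (old->new): [29 17 79 83]
  8. access 17: HIT. Cache (old->new): [29 17 79 83]
  9. access 50: MISS. Cache (old->new): [29 17 79 83 50]
  10. access 83: HIT. Cache (old->new): [29 17 79 83 50]
  11. access 83: HIT. Cache (old->new): [29 17 79 83 50]
  12. access 12: MISS, evict 29. Cache (old->new): [17 79 83 50 12]
  13. access 83: HIT. Cache (old->new): [17 79 83 50 12]
  14. access 12: HIT. Cache (old->new): [17 79 83 50 12]
  15. access 12: HIT. Cache (old->new): [17 79 83 50 12]
Total: 9 hits, 6 misses, 1 evictions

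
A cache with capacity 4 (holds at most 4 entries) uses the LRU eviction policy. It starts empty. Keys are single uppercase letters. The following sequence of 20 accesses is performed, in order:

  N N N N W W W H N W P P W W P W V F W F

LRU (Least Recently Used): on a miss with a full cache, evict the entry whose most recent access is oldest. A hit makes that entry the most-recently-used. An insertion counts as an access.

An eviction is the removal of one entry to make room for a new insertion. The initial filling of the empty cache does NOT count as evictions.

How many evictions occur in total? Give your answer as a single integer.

LRU simulation (capacity=4):
  1. access N: MISS. Cache (LRU->MRU): [N]
  2. access N: HIT. Cache (LRU->MRU): [N]
  3. access N: HIT. Cache (LRU->MRU): [N]
  4. access N: HIT. Cache (LRU->MRU): [N]
  5. access W: MISS. Cache (LRU->MRU): [N W]
  6. access W: HIT. Cache (LRU->MRU): [N W]
  7. access W: HIT. Cache (LRU->MRU): [N W]
  8. access H: MISS. Cache (LRU->MRU): [N W H]
  9. access N: HIT. Cache (LRU->MRU): [W H N]
  10. access W: HIT. Cache (LRU->MRU): [H N W]
  11. access P: MISS. Cache (LRU->MRU): [H N W P]
  12. access P: HIT. Cache (LRU->MRU): [H N W P]
  13. access W: HIT. Cache (LRU->MRU): [H N P W]
  14. access W: HIT. Cache (LRU->MRU): [H N P W]
  15. access P: HIT. Cache (LRU->MRU): [H N W P]
  16. access W: HIT. Cache (LRU->MRU): [H N P W]
  17. access V: MISS, evict H. Cache (LRU->MRU): [N P W V]
  18. access F: MISS, evict N. Cache (LRU->MRU): [P W V F]
  19. access W: HIT. Cache (LRU->MRU): [P V F W]
  20. access F: HIT. Cache (LRU->MRU): [P V W F]
Total: 14 hits, 6 misses, 2 evictions

Answer: 2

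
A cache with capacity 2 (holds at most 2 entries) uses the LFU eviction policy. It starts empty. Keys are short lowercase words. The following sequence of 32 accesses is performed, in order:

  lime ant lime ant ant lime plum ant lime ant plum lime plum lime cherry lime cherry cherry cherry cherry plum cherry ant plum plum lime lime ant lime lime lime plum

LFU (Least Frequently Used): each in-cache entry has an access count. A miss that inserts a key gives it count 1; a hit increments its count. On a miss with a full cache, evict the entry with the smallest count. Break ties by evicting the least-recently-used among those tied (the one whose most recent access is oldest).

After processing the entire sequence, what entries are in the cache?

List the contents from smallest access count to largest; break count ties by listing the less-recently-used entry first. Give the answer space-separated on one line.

Answer: plum lime

Derivation:
LFU simulation (capacity=2):
  1. access lime: MISS. Cache: [lime(c=1)]
  2. access ant: MISS. Cache: [lime(c=1) ant(c=1)]
  3. access lime: HIT, count now 2. Cache: [ant(c=1) lime(c=2)]
  4. access ant: HIT, count now 2. Cache: [lime(c=2) ant(c=2)]
  5. access ant: HIT, count now 3. Cache: [lime(c=2) ant(c=3)]
  6. access lime: HIT, count now 3. Cache: [ant(c=3) lime(c=3)]
  7. access plum: MISS, evict ant(c=3). Cache: [plum(c=1) lime(c=3)]
  8. access ant: MISS, evict plum(c=1). Cache: [ant(c=1) lime(c=3)]
  9. access lime: HIT, count now 4. Cache: [ant(c=1) lime(c=4)]
  10. access ant: HIT, count now 2. Cache: [ant(c=2) lime(c=4)]
  11. access plum: MISS, evict ant(c=2). Cache: [plum(c=1) lime(c=4)]
  12. access lime: HIT, count now 5. Cache: [plum(c=1) lime(c=5)]
  13. access plum: HIT, count now 2. Cache: [plum(c=2) lime(c=5)]
  14. access lime: HIT, count now 6. Cache: [plum(c=2) lime(c=6)]
  15. access cherry: MISS, evict plum(c=2). Cache: [cherry(c=1) lime(c=6)]
  16. access lime: HIT, count now 7. Cache: [cherry(c=1) lime(c=7)]
  17. access cherry: HIT, count now 2. Cache: [cherry(c=2) lime(c=7)]
  18. access cherry: HIT, count now 3. Cache: [cherry(c=3) lime(c=7)]
  19. access cherry: HIT, count now 4. Cache: [cherry(c=4) lime(c=7)]
  20. access cherry: HIT, count now 5. Cache: [cherry(c=5) lime(c=7)]
  21. access plum: MISS, evict cherry(c=5). Cache: [plum(c=1) lime(c=7)]
  22. access cherry: MISS, evict plum(c=1). Cache: [cherry(c=1) lime(c=7)]
  23. access ant: MISS, evict cherry(c=1). Cache: [ant(c=1) lime(c=7)]
  24. access plum: MISS, evict ant(c=1). Cache: [plum(c=1) lime(c=7)]
  25. access plum: HIT, count now 2. Cache: [plum(c=2) lime(c=7)]
  26. access lime: HIT, count now 8. Cache: [plum(c=2) lime(c=8)]
  27. access lime: HIT, count now 9. Cache: [plum(c=2) lime(c=9)]
  28. access ant: MISS, evict plum(c=2). Cache: [ant(c=1) lime(c=9)]
  29. access lime: HIT, count now 10. Cache: [ant(c=1) lime(c=10)]
  30. access lime: HIT, count now 11. Cache: [ant(c=1) lime(c=11)]
  31. access lime: HIT, count now 12. Cache: [ant(c=1) lime(c=12)]
  32. access plum: MISS, evict ant(c=1). Cache: [plum(c=1) lime(c=12)]
Total: 20 hits, 12 misses, 10 evictions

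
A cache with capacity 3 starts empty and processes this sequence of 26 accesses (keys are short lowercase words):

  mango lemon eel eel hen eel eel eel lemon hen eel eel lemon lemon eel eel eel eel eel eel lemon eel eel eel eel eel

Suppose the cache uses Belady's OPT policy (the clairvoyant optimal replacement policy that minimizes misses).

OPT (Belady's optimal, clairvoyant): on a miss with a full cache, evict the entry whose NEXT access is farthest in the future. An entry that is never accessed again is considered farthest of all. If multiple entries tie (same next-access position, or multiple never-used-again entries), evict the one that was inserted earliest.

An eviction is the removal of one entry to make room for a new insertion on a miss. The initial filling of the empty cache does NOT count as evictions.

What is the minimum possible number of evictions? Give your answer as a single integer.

Answer: 1

Derivation:
OPT (Belady) simulation (capacity=3):
  1. access mango: MISS. Cache: [mango]
  2. access lemon: MISS. Cache: [mango lemon]
  3. access eel: MISS. Cache: [mango lemon eel]
  4. access eel: HIT. Next use of eel: step 6. Cache: [mango lemon eel]
  5. access hen: MISS, evict mango (next use: never). Cache: [lemon eel hen]
  6. access eel: HIT. Next use of eel: step 7. Cache: [lemon eel hen]
  7. access eel: HIT. Next use of eel: step 8. Cache: [lemon eel hen]
  8. access eel: HIT. Next use of eel: step 11. Cache: [lemon eel hen]
  9. access lemon: HIT. Next use of lemon: step 13. Cache: [lemon eel hen]
  10. access hen: HIT. Next use of hen: never. Cache: [lemon eel hen]
  11. access eel: HIT. Next use of eel: step 12. Cache: [lemon eel hen]
  12. access eel: HIT. Next use of eel: step 15. Cache: [lemon eel hen]
  13. access lemon: HIT. Next use of lemon: step 14. Cache: [lemon eel hen]
  14. access lemon: HIT. Next use of lemon: step 21. Cache: [lemon eel hen]
  15. access eel: HIT. Next use of eel: step 16. Cache: [lemon eel hen]
  16. access eel: HIT. Next use of eel: step 17. Cache: [lemon eel hen]
  17. access eel: HIT. Next use of eel: step 18. Cache: [lemon eel hen]
  18. access eel: HIT. Next use of eel: step 19. Cache: [lemon eel hen]
  19. access eel: HIT. Next use of eel: step 20. Cache: [lemon eel hen]
  20. access eel: HIT. Next use of eel: step 22. Cache: [lemon eel hen]
  21. access lemon: HIT. Next use of lemon: never. Cache: [lemon eel hen]
  22. access eel: HIT. Next use of eel: step 23. Cache: [lemon eel hen]
  23. access eel: HIT. Next use of eel: step 24. Cache: [lemon eel hen]
  24. access eel: HIT. Next use of eel: step 25. Cache: [lemon eel hen]
  25. access eel: HIT. Next use of eel: step 26. Cache: [lemon eel hen]
  26. access eel: HIT. Next use of eel: never. Cache: [lemon eel hen]
Total: 22 hits, 4 misses, 1 evictions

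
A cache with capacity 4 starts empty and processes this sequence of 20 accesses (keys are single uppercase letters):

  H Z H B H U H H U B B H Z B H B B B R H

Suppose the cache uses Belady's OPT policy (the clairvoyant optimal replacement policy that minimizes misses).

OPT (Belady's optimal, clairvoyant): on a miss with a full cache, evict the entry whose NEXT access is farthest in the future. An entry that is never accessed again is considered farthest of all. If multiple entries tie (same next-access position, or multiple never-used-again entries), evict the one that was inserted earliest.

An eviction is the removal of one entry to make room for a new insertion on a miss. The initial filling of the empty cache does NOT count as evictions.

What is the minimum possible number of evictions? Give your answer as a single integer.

Answer: 1

Derivation:
OPT (Belady) simulation (capacity=4):
  1. access H: MISS. Cache: [H]
  2. access Z: MISS. Cache: [H Z]
  3. access H: HIT. Next use of H: step 5. Cache: [H Z]
  4. access B: MISS. Cache: [H Z B]
  5. access H: HIT. Next use of H: step 7. Cache: [H Z B]
  6. access U: MISS. Cache: [H Z B U]
  7. access H: HIT. Next use of H: step 8. Cache: [H Z B U]
  8. access H: HIT. Next use of H: step 12. Cache: [H Z B U]
  9. access U: HIT. Next use of U: never. Cache: [H Z B U]
  10. access B: HIT. Next use of B: step 11. Cache: [H Z B U]
  11. access B: HIT. Next use of B: step 14. Cache: [H Z B U]
  12. access H: HIT. Next use of H: step 15. Cache: [H Z B U]
  13. access Z: HIT. Next use of Z: never. Cache: [H Z B U]
  14. access B: HIT. Next use of B: step 16. Cache: [H Z B U]
  15. access H: HIT. Next use of H: step 20. Cache: [H Z B U]
  16. access B: HIT. Next use of B: step 17. Cache: [H Z B U]
  17. access B: HIT. Next use of B: step 18. Cache: [H Z B U]
  18. access B: HIT. Next use of B: never. Cache: [H Z B U]
  19. access R: MISS, evict Z (next use: never). Cache: [H B U R]
  20. access H: HIT. Next use of H: never. Cache: [H B U R]
Total: 15 hits, 5 misses, 1 evictions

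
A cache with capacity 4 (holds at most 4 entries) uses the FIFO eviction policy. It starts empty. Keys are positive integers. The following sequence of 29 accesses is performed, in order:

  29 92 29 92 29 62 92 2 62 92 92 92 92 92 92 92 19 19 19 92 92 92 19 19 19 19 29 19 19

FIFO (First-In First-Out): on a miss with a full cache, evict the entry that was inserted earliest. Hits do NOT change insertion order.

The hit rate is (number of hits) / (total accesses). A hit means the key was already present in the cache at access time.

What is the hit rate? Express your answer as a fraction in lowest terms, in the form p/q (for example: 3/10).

Answer: 23/29

Derivation:
FIFO simulation (capacity=4):
  1. access 29: MISS. Cache (old->new): [29]
  2. access 92: MISS. Cache (old->new): [29 92]
  3. access 29: HIT. Cache (old->new): [29 92]
  4. access 92: HIT. Cache (old->new): [29 92]
  5. access 29: HIT. Cache (old->new): [29 92]
  6. access 62: MISS. Cache (old->new): [29 92 62]
  7. access 92: HIT. Cache (old->new): [29 92 62]
  8. access 2: MISS. Cache (old->new): [29 92 62 2]
  9. access 62: HIT. Cache (old->new): [29 92 62 2]
  10. access 92: HIT. Cache (old->new): [29 92 62 2]
  11. access 92: HIT. Cache (old->new): [29 92 62 2]
  12. access 92: HIT. Cache (old->new): [29 92 62 2]
  13. access 92: HIT. Cache (old->new): [29 92 62 2]
  14. access 92: HIT. Cache (old->new): [29 92 62 2]
  15. access 92: HIT. Cache (old->new): [29 92 62 2]
  16. access 92: HIT. Cache (old->new): [29 92 62 2]
  17. access 19: MISS, evict 29. Cache (old->new): [92 62 2 19]
  18. access 19: HIT. Cache (old->new): [92 62 2 19]
  19. access 19: HIT. Cache (old->new): [92 62 2 19]
  20. access 92: HIT. Cache (old->new): [92 62 2 19]
  21. access 92: HIT. Cache (old->new): [92 62 2 19]
  22. access 92: HIT. Cache (old->new): [92 62 2 19]
  23. access 19: HIT. Cache (old->new): [92 62 2 19]
  24. access 19: HIT. Cache (old->new): [92 62 2 19]
  25. access 19: HIT. Cache (old->new): [92 62 2 19]
  26. access 19: HIT. Cache (old->new): [92 62 2 19]
  27. access 29: MISS, evict 92. Cache (old->new): [62 2 19 29]
  28. access 19: HIT. Cache (old->new): [62 2 19 29]
  29. access 19: HIT. Cache (old->new): [62 2 19 29]
Total: 23 hits, 6 misses, 2 evictions

Hit rate = 23/29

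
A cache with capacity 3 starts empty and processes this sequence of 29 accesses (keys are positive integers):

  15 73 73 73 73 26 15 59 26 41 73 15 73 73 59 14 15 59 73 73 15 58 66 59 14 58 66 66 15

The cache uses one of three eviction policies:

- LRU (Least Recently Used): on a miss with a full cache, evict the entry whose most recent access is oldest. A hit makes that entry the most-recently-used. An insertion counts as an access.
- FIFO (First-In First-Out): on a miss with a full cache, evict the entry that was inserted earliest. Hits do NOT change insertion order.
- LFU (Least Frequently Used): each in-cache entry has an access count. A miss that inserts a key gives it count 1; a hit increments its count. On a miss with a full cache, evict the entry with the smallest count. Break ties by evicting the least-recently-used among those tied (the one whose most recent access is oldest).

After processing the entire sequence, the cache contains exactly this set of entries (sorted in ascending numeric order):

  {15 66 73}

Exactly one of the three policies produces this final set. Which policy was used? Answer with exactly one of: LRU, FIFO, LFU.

Answer: LFU

Derivation:
Simulating under each policy and comparing final sets:
  LRU: final set = {15 58 66} -> differs
  FIFO: final set = {15 58 66} -> differs
  LFU: final set = {15 66 73} -> MATCHES target
Only LFU produces the target set.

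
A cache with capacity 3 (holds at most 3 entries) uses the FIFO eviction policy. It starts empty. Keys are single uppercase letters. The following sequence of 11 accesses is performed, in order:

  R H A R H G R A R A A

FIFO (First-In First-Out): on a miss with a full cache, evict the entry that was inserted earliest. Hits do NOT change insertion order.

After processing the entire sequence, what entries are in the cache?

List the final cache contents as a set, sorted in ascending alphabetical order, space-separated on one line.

FIFO simulation (capacity=3):
  1. access R: MISS. Cache (old->new): [R]
  2. access H: MISS. Cache (old->new): [R H]
  3. access A: MISS. Cache (old->new): [R H A]
  4. access R: HIT. Cache (old->new): [R H A]
  5. access H: HIT. Cache (old->new): [R H A]
  6. access G: MISS, evict R. Cache (old->new): [H A G]
  7. access R: MISS, evict H. Cache (old->new): [A G R]
  8. access A: HIT. Cache (old->new): [A G R]
  9. access R: HIT. Cache (old->new): [A G R]
  10. access A: HIT. Cache (old->new): [A G R]
  11. access A: HIT. Cache (old->new): [A G R]
Total: 6 hits, 5 misses, 2 evictions

Answer: A G R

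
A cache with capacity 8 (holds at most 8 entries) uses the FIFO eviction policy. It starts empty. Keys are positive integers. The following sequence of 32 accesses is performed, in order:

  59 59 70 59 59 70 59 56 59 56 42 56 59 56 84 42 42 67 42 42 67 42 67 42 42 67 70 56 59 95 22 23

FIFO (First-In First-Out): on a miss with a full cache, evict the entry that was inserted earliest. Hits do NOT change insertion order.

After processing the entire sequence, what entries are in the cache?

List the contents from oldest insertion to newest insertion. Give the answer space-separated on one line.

FIFO simulation (capacity=8):
  1. access 59: MISS. Cache (old->new): [59]
  2. access 59: HIT. Cache (old->new): [59]
  3. access 70: MISS. Cache (old->new): [59 70]
  4. access 59: HIT. Cache (old->new): [59 70]
  5. access 59: HIT. Cache (old->new): [59 70]
  6. access 70: HIT. Cache (old->new): [59 70]
  7. access 59: HIT. Cache (old->new): [59 70]
  8. access 56: MISS. Cache (old->new): [59 70 56]
  9. access 59: HIT. Cache (old->new): [59 70 56]
  10. access 56: HIT. Cache (old->new): [59 70 56]
  11. access 42: MISS. Cache (old->new): [59 70 56 42]
  12. access 56: HIT. Cache (old->new): [59 70 56 42]
  13. access 59: HIT. Cache (old->new): [59 70 56 42]
  14. access 56: HIT. Cache (old->new): [59 70 56 42]
  15. access 84: MISS. Cache (old->new): [59 70 56 42 84]
  16. access 42: HIT. Cache (old->new): [59 70 56 42 84]
  17. access 42: HIT. Cache (old->new): [59 70 56 42 84]
  18. access 67: MISS. Cache (old->new): [59 70 56 42 84 67]
  19. access 42: HIT. Cache (old->new): [59 70 56 42 84 67]
  20. access 42: HIT. Cache (old->new): [59 70 56 42 84 67]
  21. access 67: HIT. Cache (old->new): [59 70 56 42 84 67]
  22. access 42: HIT. Cache (old->new): [59 70 56 42 84 67]
  23. access 67: HIT. Cache (old->new): [59 70 56 42 84 67]
  24. access 42: HIT. Cache (old->new): [59 70 56 42 84 67]
  25. access 42: HIT. Cache (old->new): [59 70 56 42 84 67]
  26. access 67: HIT. Cache (old->new): [59 70 56 42 84 67]
  27. access 70: HIT. Cache (old->new): [59 70 56 42 84 67]
  28. access 56: HIT. Cache (old->new): [59 70 56 42 84 67]
  29. access 59: HIT. Cache (old->new): [59 70 56 42 84 67]
  30. access 95: MISS. Cache (old->new): [59 70 56 42 84 67 95]
  31. access 22: MISS. Cache (old->new): [59 70 56 42 84 67 95 22]
  32. access 23: MISS, evict 59. Cache (old->new): [70 56 42 84 67 95 22 23]
Total: 23 hits, 9 misses, 1 evictions

Answer: 70 56 42 84 67 95 22 23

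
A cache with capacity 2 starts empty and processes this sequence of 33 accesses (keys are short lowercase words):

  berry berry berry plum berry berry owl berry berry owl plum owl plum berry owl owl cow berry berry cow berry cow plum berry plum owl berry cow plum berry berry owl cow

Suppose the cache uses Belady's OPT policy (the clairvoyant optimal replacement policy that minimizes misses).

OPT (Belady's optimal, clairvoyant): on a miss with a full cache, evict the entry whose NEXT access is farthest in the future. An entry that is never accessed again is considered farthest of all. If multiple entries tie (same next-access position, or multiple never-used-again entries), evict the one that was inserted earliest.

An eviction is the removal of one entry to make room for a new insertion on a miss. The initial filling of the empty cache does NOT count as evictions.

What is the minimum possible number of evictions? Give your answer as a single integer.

Answer: 10

Derivation:
OPT (Belady) simulation (capacity=2):
  1. access berry: MISS. Cache: [berry]
  2. access berry: HIT. Next use of berry: step 3. Cache: [berry]
  3. access berry: HIT. Next use of berry: step 5. Cache: [berry]
  4. access plum: MISS. Cache: [berry plum]
  5. access berry: HIT. Next use of berry: step 6. Cache: [berry plum]
  6. access berry: HIT. Next use of berry: step 8. Cache: [berry plum]
  7. access owl: MISS, evict plum (next use: step 11). Cache: [berry owl]
  8. access berry: HIT. Next use of berry: step 9. Cache: [berry owl]
  9. access berry: HIT. Next use of berry: step 14. Cache: [berry owl]
  10. access owl: HIT. Next use of owl: step 12. Cache: [berry owl]
  11. access plum: MISS, evict berry (next use: step 14). Cache: [owl plum]
  12. access owl: HIT. Next use of owl: step 15. Cache: [owl plum]
  13. access plum: HIT. Next use of plum: step 23. Cache: [owl plum]
  14. access berry: MISS, evict plum (next use: step 23). Cache: [owl berry]
  15. access owl: HIT. Next use of owl: step 16. Cache: [owl berry]
  16. access owl: HIT. Next use of owl: step 26. Cache: [owl berry]
  17. access cow: MISS, evict owl (next use: step 26). Cache: [berry cow]
  18. access berry: HIT. Next use of berry: step 19. Cache: [berry cow]
  19. access berry: HIT. Next use of berry: step 21. Cache: [berry cow]
  20. access cow: HIT. Next use of cow: step 22. Cache: [berry cow]
  21. access berry: HIT. Next use of berry: step 24. Cache: [berry cow]
  22. access cow: HIT. Next use of cow: step 28. Cache: [berry cow]
  23. access plum: MISS, evict cow (next use: step 28). Cache: [berry plum]
  24. access berry: HIT. Next use of berry: step 27. Cache: [berry plum]
  25. access plum: HIT. Next use of plum: step 29. Cache: [berry plum]
  26. access owl: MISS, evict plum (next use: step 29). Cache: [berry owl]
  27. access berry: HIT. Next use of berry: step 30. Cache: [berry owl]
  28. access cow: MISS, evict owl (next use: step 32). Cache: [berry cow]
  29. access plum: MISS, evict cow (next use: step 33). Cache: [berry plum]
  30. access berry: HIT. Next use of berry: step 31. Cache: [berry plum]
  31. access berry: HIT. Next use of berry: never. Cache: [berry plum]
  32. access owl: MISS, evict berry (next use: never). Cache: [plum owl]
  33. access cow: MISS, evict plum (next use: never). Cache: [owl cow]
Total: 21 hits, 12 misses, 10 evictions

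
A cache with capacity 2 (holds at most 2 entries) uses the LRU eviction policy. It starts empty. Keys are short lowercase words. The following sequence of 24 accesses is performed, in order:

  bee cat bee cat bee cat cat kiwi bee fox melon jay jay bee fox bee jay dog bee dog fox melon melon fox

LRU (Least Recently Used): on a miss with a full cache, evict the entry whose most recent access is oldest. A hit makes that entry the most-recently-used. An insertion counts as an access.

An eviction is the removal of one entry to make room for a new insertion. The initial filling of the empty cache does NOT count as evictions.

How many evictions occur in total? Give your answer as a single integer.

Answer: 12

Derivation:
LRU simulation (capacity=2):
  1. access bee: MISS. Cache (LRU->MRU): [bee]
  2. access cat: MISS. Cache (LRU->MRU): [bee cat]
  3. access bee: HIT. Cache (LRU->MRU): [cat bee]
  4. access cat: HIT. Cache (LRU->MRU): [bee cat]
  5. access bee: HIT. Cache (LRU->MRU): [cat bee]
  6. access cat: HIT. Cache (LRU->MRU): [bee cat]
  7. access cat: HIT. Cache (LRU->MRU): [bee cat]
  8. access kiwi: MISS, evict bee. Cache (LRU->MRU): [cat kiwi]
  9. access bee: MISS, evict cat. Cache (LRU->MRU): [kiwi bee]
  10. access fox: MISS, evict kiwi. Cache (LRU->MRU): [bee fox]
  11. access melon: MISS, evict bee. Cache (LRU->MRU): [fox melon]
  12. access jay: MISS, evict fox. Cache (LRU->MRU): [melon jay]
  13. access jay: HIT. Cache (LRU->MRU): [melon jay]
  14. access bee: MISS, evict melon. Cache (LRU->MRU): [jay bee]
  15. access fox: MISS, evict jay. Cache (LRU->MRU): [bee fox]
  16. access bee: HIT. Cache (LRU->MRU): [fox bee]
  17. access jay: MISS, evict fox. Cache (LRU->MRU): [bee jay]
  18. access dog: MISS, evict bee. Cache (LRU->MRU): [jay dog]
  19. access bee: MISS, evict jay. Cache (LRU->MRU): [dog bee]
  20. access dog: HIT. Cache (LRU->MRU): [bee dog]
  21. access fox: MISS, evict bee. Cache (LRU->MRU): [dog fox]
  22. access melon: MISS, evict dog. Cache (LRU->MRU): [fox melon]
  23. access melon: HIT. Cache (LRU->MRU): [fox melon]
  24. access fox: HIT. Cache (LRU->MRU): [melon fox]
Total: 10 hits, 14 misses, 12 evictions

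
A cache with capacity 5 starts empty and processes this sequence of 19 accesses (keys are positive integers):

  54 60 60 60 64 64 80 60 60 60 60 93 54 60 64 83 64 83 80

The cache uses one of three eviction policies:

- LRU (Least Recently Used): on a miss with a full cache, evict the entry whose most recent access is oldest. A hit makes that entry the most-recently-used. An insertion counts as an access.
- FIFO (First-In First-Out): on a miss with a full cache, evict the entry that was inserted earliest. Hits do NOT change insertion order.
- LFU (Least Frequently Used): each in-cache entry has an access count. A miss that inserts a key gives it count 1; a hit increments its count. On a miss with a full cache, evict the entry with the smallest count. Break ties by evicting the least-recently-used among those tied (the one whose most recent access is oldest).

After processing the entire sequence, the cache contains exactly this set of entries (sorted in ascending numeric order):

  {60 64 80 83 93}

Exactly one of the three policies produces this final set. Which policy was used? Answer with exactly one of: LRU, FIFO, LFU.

Simulating under each policy and comparing final sets:
  LRU: final set = {54 60 64 80 83} -> differs
  FIFO: final set = {60 64 80 83 93} -> MATCHES target
  LFU: final set = {54 60 64 80 83} -> differs
Only FIFO produces the target set.

Answer: FIFO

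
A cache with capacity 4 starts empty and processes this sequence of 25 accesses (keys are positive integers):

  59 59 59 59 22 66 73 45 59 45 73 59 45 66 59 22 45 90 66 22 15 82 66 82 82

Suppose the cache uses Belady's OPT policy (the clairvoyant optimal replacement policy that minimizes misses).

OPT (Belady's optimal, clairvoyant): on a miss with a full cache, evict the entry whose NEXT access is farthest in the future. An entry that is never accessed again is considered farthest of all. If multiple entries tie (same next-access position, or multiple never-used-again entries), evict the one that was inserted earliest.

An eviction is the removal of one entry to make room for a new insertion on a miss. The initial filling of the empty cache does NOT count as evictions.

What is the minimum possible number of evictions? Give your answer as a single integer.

Answer: 5

Derivation:
OPT (Belady) simulation (capacity=4):
  1. access 59: MISS. Cache: [59]
  2. access 59: HIT. Next use of 59: step 3. Cache: [59]
  3. access 59: HIT. Next use of 59: step 4. Cache: [59]
  4. access 59: HIT. Next use of 59: step 9. Cache: [59]
  5. access 22: MISS. Cache: [59 22]
  6. access 66: MISS. Cache: [59 22 66]
  7. access 73: MISS. Cache: [59 22 66 73]
  8. access 45: MISS, evict 22 (next use: step 16). Cache: [59 66 73 45]
  9. access 59: HIT. Next use of 59: step 12. Cache: [59 66 73 45]
  10. access 45: HIT. Next use of 45: step 13. Cache: [59 66 73 45]
  11. access 73: HIT. Next use of 73: never. Cache: [59 66 73 45]
  12. access 59: HIT. Next use of 59: step 15. Cache: [59 66 73 45]
  13. access 45: HIT. Next use of 45: step 17. Cache: [59 66 73 45]
  14. access 66: HIT. Next use of 66: step 19. Cache: [59 66 73 45]
  15. access 59: HIT. Next use of 59: never. Cache: [59 66 73 45]
  16. access 22: MISS, evict 59 (next use: never). Cache: [66 73 45 22]
  17. access 45: HIT. Next use of 45: never. Cache: [66 73 45 22]
  18. access 90: MISS, evict 73 (next use: never). Cache: [66 45 22 90]
  19. access 66: HIT. Next use of 66: step 23. Cache: [66 45 22 90]
  20. access 22: HIT. Next use of 22: never. Cache: [66 45 22 90]
  21. access 15: MISS, evict 45 (next use: never). Cache: [66 22 90 15]
  22. access 82: MISS, evict 22 (next use: never). Cache: [66 90 15 82]
  23. access 66: HIT. Next use of 66: never. Cache: [66 90 15 82]
  24. access 82: HIT. Next use of 82: step 25. Cache: [66 90 15 82]
  25. access 82: HIT. Next use of 82: never. Cache: [66 90 15 82]
Total: 16 hits, 9 misses, 5 evictions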